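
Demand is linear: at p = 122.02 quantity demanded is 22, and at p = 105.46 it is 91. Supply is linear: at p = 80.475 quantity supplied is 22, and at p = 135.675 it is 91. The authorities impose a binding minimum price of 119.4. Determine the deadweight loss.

438.24

Demand slope = (105.46 − 122.02)/(91 − 22) = −0.24, so p = 127.3 − 0.24q.
Supply slope = (135.675 − 80.475)/(91 − 22) = 0.8, so p = 62.875 + 0.8q.
Competitive equilibrium: 127.3 − 0.24q = 62.875 + 0.8q → q* = 61.9471, p* = 112.4327.
At the floor p = 119.4, quantity demanded = (127.3 − 119.4)/0.24 = 32.9167.
Sellers' marginal cost at q' = 32.9167: 62.875 + 0.8·32.9167 = 89.2084.
Δq = 61.9471 − 32.9167 = 29.0304; wedge = 119.4 − 89.2084 = 30.1916.
The triangle = ½ × 29.0304 × 30.1916 = 438.24.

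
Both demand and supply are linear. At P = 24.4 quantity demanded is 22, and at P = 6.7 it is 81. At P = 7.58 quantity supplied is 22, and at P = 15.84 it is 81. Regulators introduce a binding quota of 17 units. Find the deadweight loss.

411.09

Demand slope = (6.7 − 24.4)/(81 − 22) = −0.3, so P = 31 − 0.3Q.
Supply slope = (15.84 − 7.58)/(81 − 22) = 0.14, so P = 4.5 + 0.14Q.
Competitive equilibrium: 31 − 0.3Q = 4.5 + 0.14Q → Q* = 60.2273, P* = 12.9318.
At Q = 17: demand price = 31 − 0.3·17 = 25.9; supply price = 4.5 + 0.14·17 = 6.88.
ΔQ = 60.2273 − 17 = 43.2273; wedge = 25.9 − 6.88 = 19.02.
Deadweight loss = ½ × 43.2273 × 19.02 = 411.09.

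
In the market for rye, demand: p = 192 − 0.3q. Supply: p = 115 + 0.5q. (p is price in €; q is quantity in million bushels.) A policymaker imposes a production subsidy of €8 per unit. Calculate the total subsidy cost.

Competitive equilibrium: 192 − 0.3q = 115 + 0.5q → q* = 96.25, p* = 163.125.
The subsidy lowers effective supply by 8: p = 107 + 0.5q.
New quantity: 192 − 0.3q = 107 + 0.5q → q' = 106.25.
Total subsidy cost = 8 × 106.25 = €850 million.

€850 million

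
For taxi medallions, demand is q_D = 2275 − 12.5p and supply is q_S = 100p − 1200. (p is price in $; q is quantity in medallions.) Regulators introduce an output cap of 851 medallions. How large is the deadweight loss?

$48474.60

In inverse form: demand p = 182 − 0.08q, supply p = 12 + 0.01q.
Competitive equilibrium: 182 − 0.08q = 12 + 0.01q → q* = 1888.8889, p* = 30.8889.
At q = 851: demand price = 182 − 0.08·851 = 113.92; supply price = 12 + 0.01·851 = 20.51.
Δq = 1888.8889 − 851 = 1037.8889; wedge = 113.92 − 20.51 = 93.41.
Welfare loss = ½ × 1037.8889 × 93.41 = $48474.60.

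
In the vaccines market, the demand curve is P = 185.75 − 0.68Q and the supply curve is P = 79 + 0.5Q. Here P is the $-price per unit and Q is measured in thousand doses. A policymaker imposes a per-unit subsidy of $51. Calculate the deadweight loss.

Competitive equilibrium: 185.75 − 0.68Q = 79 + 0.5Q → Q* = 90.4661, P* = 124.2331.
The subsidy lowers effective supply by 51: P = 28 + 0.5Q.
New quantity: 185.75 − 0.68Q = 28 + 0.5Q → Q' = 133.6864.
Overproduction ΔQ = 133.6864 − 90.4661 = 43.2203; wedge = subsidy = 51.
Deadweight loss = ½ × 43.2203 × 51 = $1102.12 thousand.

$1102.12 thousand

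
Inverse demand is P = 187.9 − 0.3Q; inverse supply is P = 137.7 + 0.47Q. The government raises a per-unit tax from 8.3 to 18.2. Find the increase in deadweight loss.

Competitive equilibrium: 187.9 − 0.3Q = 137.7 + 0.47Q → Q* = 65.1948, P* = 168.3416.
For a per-unit tax t: ΔQ = t/0.77, so DWL = ½·t·(t/0.77) = t²/1.54.
At t = 8.3: DWL = 44.734. At t = 18.2: DWL = 215.091.
Increase = 215.091 − 44.734 = 170.36.

170.36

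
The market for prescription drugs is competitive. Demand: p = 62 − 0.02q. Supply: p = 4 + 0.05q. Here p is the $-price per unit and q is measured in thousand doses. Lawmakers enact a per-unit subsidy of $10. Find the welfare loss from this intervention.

Competitive equilibrium: 62 − 0.02q = 4 + 0.05q → q* = 828.5714, p* = 45.4286.
The subsidy lowers effective supply by 10: p = 0.05q − 6.
New quantity: 62 − 0.02q = 0.05q − 6 → q' = 971.4286.
Overproduction Δq = 971.4286 − 828.5714 = 142.8572; wedge = subsidy = 10.
Deadweight loss = ½ × 142.8572 × 10 = $714.29 thousand.

$714.29 thousand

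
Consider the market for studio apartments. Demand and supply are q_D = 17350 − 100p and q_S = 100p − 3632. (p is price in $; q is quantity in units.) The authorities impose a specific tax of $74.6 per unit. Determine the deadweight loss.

In inverse form: demand p = 173.5 − 0.01q, supply p = 36.32 + 0.01q.
Competitive equilibrium: 173.5 − 0.01q = 36.32 + 0.01q → q* = 6859, p* = 104.91.
With the tax, the buyer price exceeds the seller price by 74.6: (173.5 − 0.01q) − (36.32 + 0.01q) = 74.6 → q' = 3129.
Δq = 6859 − 3129 = 3730; the wedge equals the tax, 74.6.
Deadweight loss = ½ × 3730 × 74.6 = $139129.

$139129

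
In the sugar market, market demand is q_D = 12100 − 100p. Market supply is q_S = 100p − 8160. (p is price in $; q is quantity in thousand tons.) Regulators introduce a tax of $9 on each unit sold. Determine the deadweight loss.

$2025 thousand

In inverse form: demand p = 121 − 0.01q, supply p = 81.6 + 0.01q.
Competitive equilibrium: 121 − 0.01q = 81.6 + 0.01q → q* = 1970, p* = 101.3.
With the tax, the buyer price exceeds the seller price by 9: (121 − 0.01q) − (81.6 + 0.01q) = 9 → q' = 1520.
Δq = 1970 − 1520 = 450; the wedge equals the tax, 9.
The triangle = ½ × 450 × 9 = $2025 thousand.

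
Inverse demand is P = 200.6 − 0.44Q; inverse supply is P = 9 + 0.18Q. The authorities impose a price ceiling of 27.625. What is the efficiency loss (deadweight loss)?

13099.03

Competitive equilibrium: 200.6 − 0.44Q = 9 + 0.18Q → Q* = 309.0323, P* = 64.6258.
At the ceiling P = 27.625, quantity supplied = (27.625 − 9)/0.18 = 103.4722.
Willingness to pay at Q' = 103.4722: 200.6 − 0.44·103.4722 = 155.0722.
ΔQ = 309.0323 − 103.4722 = 205.5601; wedge = 155.0722 − 27.625 = 127.4472.
Welfare loss = ½ × 205.5601 × 127.4472 = 13099.03.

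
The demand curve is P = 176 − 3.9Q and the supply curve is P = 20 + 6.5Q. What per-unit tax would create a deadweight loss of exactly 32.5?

Competitive equilibrium: 176 − 3.9Q = 20 + 6.5Q → Q* = 15, P* = 117.5.
A tax t gives ΔQ = t/10.4 and wedge t, so DWL = t²/20.8.
t²/20.8 = 32.5 → t² = 676 → t = 26.

26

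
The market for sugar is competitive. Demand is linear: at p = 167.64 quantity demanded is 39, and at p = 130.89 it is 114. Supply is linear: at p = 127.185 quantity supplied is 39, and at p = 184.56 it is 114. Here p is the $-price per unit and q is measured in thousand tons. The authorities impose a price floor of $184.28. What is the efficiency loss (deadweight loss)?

$2749.50 thousand

Demand slope = (130.89 − 167.64)/(114 − 39) = −0.49, so p = 186.75 − 0.49q.
Supply slope = (184.56 − 127.185)/(114 − 39) = 0.765, so p = 97.35 + 0.765q.
Competitive equilibrium: 186.75 − 0.49q = 97.35 + 0.765q → q* = 71.23506, p* = 151.84482.
At the floor p = 184.28, quantity demanded = (186.75 − 184.28)/0.49 = 5.04082.
Sellers' marginal cost at q' = 5.04082: 97.35 + 0.765·5.04082 = 101.20623.
Δq = 71.23506 − 5.04082 = 66.19424; wedge = 184.28 − 101.20623 = 83.07377.
Deadweight loss = ½ × 66.19424 × 83.07377 = $2749.50 thousand.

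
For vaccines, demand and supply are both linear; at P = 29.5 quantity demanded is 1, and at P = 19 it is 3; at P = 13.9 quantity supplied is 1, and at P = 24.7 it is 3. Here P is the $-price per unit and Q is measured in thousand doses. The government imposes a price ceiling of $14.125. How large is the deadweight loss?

$10.78 thousand

Demand slope = (19 − 29.5)/(3 − 1) = −5.25, so P = 34.75 − 5.25Q.
Supply slope = (24.7 − 13.9)/(3 − 1) = 5.4, so P = 8.5 + 5.4Q.
Competitive equilibrium: 34.75 − 5.25Q = 8.5 + 5.4Q → Q* = 2.4648, P* = 21.8099.
At the ceiling P = 14.125, quantity supplied = (14.125 − 8.5)/5.4 = 1.0417.
Willingness to pay at Q' = 1.0417: 34.75 − 5.25·1.0417 = 29.2811.
ΔQ = 2.4648 − 1.0417 = 1.4231; wedge = 29.2811 − 14.125 = 15.1561.
Welfare loss = ½ × 1.4231 × 15.1561 = $10.78 thousand.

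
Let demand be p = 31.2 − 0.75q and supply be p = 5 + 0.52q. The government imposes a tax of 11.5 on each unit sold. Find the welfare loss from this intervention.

52.07

Competitive equilibrium: 31.2 − 0.75q = 5 + 0.52q → q* = 20.6299, p* = 15.7276.
With the tax, the buyer price exceeds the seller price by 11.5: (31.2 − 0.75q) − (5 + 0.52q) = 11.5 → q' = 11.5748.
Δq = 20.6299 − 11.5748 = 9.0551; the wedge equals the tax, 11.5.
DWL = ½ × 9.0551 × 11.5 = 52.07.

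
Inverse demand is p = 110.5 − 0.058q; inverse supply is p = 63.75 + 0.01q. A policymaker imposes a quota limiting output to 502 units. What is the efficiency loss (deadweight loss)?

Competitive equilibrium: 110.5 − 0.058q = 63.75 + 0.01q → q* = 687.5, p* = 70.625.
At q = 502: demand price = 110.5 − 0.058·502 = 81.384; supply price = 63.75 + 0.01·502 = 68.77.
Δq = 687.5 − 502 = 185.5; wedge = 81.384 − 68.77 = 12.614.
DWL = ½ × 185.5 × 12.614 = 1169.95.

1169.95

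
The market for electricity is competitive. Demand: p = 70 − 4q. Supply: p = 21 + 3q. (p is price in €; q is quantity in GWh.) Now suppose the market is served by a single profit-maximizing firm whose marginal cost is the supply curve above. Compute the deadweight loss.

Competitive equilibrium: 70 − 4q = 21 + 3q → q* = 7, p* = 42.
Marginal revenue: MR = 70 − 8q. Set MR = MC: 70 − 8q = 21 + 3q → q_m = 4.4545.
Price p_m = 70 − 4·4.4545 = 52.182; MC(q_m) = 21 + 3·4.4545 = 34.3635.
Competitive q* = 7, so Δq = 2.5455; wedge = 52.182 − 34.3635 = 17.8185.
DWL = ½ × 2.5455 × 17.8185 = €22.68.

€22.68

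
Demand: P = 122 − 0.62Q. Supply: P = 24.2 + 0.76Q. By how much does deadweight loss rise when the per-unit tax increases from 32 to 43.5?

314.58

Competitive equilibrium: 122 − 0.62Q = 24.2 + 0.76Q → Q* = 70.8696, P* = 78.0609.
For a per-unit tax t: ΔQ = t/1.38, so DWL = ½·t·(t/1.38) = t²/2.76.
At t = 32: DWL = 371.014. At t = 43.5: DWL = 685.598.
Increase = 685.598 − 371.014 = 314.58.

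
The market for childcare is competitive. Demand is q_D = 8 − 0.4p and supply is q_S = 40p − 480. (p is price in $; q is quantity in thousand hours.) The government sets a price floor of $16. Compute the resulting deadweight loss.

$3.11 thousand

In inverse form: demand p = 20 − 2.5q, supply p = 12 + 0.025q.
Competitive equilibrium: 20 − 2.5q = 12 + 0.025q → q* = 3.1683, p* = 12.0792.
At the floor p = 16, quantity demanded = (20 − 16)/2.5 = 1.6.
Sellers' marginal cost at q' = 1.6: 12 + 0.025·1.6 = 12.04.
Δq = 3.1683 − 1.6 = 1.5683; wedge = 16 − 12.04 = 3.96.
The triangle = ½ × 1.5683 × 3.96 = $3.11 thousand.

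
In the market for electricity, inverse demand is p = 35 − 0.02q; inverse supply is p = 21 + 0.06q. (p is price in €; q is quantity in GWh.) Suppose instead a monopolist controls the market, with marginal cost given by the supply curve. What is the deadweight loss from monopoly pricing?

Competitive equilibrium: 35 − 0.02q = 21 + 0.06q → q* = 175, p* = 31.5.
Marginal revenue: MR = 35 − 0.04q. Set MR = MC: 35 − 0.04q = 21 + 0.06q → q_m = 140.
Price p_m = 35 − 0.02·140 = 32.2; MC(q_m) = 21 + 0.06·140 = 29.4.
Competitive q* = 175, so Δq = 35; wedge = 32.2 − 29.4 = 2.8.
Deadweight loss = ½ × 35 × 2.8 = €49.

€49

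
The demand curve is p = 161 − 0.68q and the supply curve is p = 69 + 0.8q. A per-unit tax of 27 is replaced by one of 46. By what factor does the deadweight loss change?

2.903

Competitive equilibrium: 161 − 0.68q = 69 + 0.8q → q* = 62.1622, p* = 118.7297.
For a per-unit tax t: Δq = t/1.48, so DWL = ½·t·(t/1.48) = t²/2.96.
At t = 27: DWL = 246.284. At t = 46: DWL = 714.865.
Ratio = (46/27)² = 2.903.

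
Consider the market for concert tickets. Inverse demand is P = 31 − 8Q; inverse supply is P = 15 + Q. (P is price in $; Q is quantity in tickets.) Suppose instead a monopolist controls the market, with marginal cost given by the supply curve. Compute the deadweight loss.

$3.15

Competitive equilibrium: 31 − 8Q = 15 + Q → Q* = 1.7778, P* = 16.7778.
Marginal revenue: MR = 31 − 16Q. Set MR = MC: 31 − 16Q = 15 + Q → Q_m = 0.9412.
Price P_m = 31 − 8·0.9412 = 23.4704; MC(Q_m) = 15 + 1·0.9412 = 15.9412.
Competitive Q* = 1.7778, so ΔQ = 0.8366; wedge = 23.4704 − 15.9412 = 7.5292.
Deadweight loss = ½ × 0.8366 × 7.5292 = $3.15.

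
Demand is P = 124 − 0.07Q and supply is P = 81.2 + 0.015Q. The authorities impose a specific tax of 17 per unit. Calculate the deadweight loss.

1700

Competitive equilibrium: 124 − 0.07Q = 81.2 + 0.015Q → Q* = 503.5294, P* = 88.7529.
With the tax, the buyer price exceeds the seller price by 17: (124 − 0.07Q) − (81.2 + 0.015Q) = 17 → Q' = 303.5294.
ΔQ = 503.5294 − 303.5294 = 200; the wedge equals the tax, 17.
DWL = ½ × 200 × 17 = 1700.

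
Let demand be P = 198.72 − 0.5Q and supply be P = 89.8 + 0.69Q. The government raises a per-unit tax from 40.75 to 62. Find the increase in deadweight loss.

Competitive equilibrium: 198.72 − 0.5Q = 89.8 + 0.69Q → Q* = 91.5294, P* = 152.9553.
For a per-unit tax t: ΔQ = t/1.19, so DWL = ½·t·(t/1.19) = t²/2.38.
At t = 40.75: DWL = 697.715. At t = 62: DWL = 1615.126.
Increase = 1615.126 − 697.715 = 917.41.

917.41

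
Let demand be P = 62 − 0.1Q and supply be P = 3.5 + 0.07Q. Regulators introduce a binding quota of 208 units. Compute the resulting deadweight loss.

1574.88

Competitive equilibrium: 62 − 0.1Q = 3.5 + 0.07Q → Q* = 344.1176, P* = 27.5882.
At Q = 208: demand price = 62 − 0.1·208 = 41.2; supply price = 3.5 + 0.07·208 = 18.06.
ΔQ = 344.1176 − 208 = 136.1176; wedge = 41.2 − 18.06 = 23.14.
DWL = ½ × 136.1176 × 23.14 = 1574.88.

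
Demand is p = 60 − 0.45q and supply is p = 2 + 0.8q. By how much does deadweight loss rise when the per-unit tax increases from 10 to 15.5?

Competitive equilibrium: 60 − 0.45q = 2 + 0.8q → q* = 46.4, p* = 39.12.
For a per-unit tax t: Δq = t/1.25, so DWL = ½·t·(t/1.25) = t²/2.5.
At t = 10: DWL = 40. At t = 15.5: DWL = 96.1.
Increase = 96.1 − 40 = 56.10.

56.10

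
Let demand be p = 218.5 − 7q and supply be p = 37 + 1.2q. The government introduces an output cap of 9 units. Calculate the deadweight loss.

Competitive equilibrium: 218.5 − 7q = 37 + 1.2q → q* = 22.1341, p* = 63.561.
At q = 9: demand price = 218.5 − 7·9 = 155.5; supply price = 37 + 1.2·9 = 47.8.
Δq = 22.1341 − 9 = 13.1341; wedge = 155.5 − 47.8 = 107.7.
Welfare loss = ½ × 13.1341 × 107.7 = 707.27.

707.27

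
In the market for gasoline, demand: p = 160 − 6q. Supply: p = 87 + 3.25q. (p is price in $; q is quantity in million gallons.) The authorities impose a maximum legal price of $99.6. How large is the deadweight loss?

$74.55 million

Competitive equilibrium: 160 − 6q = 87 + 3.25q → q* = 7.89189, p* = 112.64865.
At the ceiling p = 99.6, quantity supplied = (99.6 − 87)/3.25 = 3.87692.
Willingness to pay at q' = 3.87692: 160 − 6·3.87692 = 136.73848.
Δq = 7.89189 − 3.87692 = 4.01497; wedge = 136.73848 − 99.6 = 37.13848.
DWL = ½ × 4.01497 × 37.13848 = $74.55 million.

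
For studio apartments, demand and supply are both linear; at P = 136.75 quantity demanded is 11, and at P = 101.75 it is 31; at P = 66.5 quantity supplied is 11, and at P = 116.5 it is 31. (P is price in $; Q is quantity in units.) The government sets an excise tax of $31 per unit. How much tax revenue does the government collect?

Demand slope = (101.75 − 136.75)/(31 − 11) = −1.75, so P = 156 − 1.75Q.
Supply slope = (116.5 − 66.5)/(31 − 11) = 2.5, so P = 39 + 2.5Q.
Competitive equilibrium: 156 − 1.75Q = 39 + 2.5Q → Q* = 27.5294, P* = 107.8235.
With the tax, the buyer price exceeds the seller price by 31: (156 − 1.75Q) − (39 + 2.5Q) = 31 → Q' = 20.2353.
Tax revenue = 31 × 20.2353 = $627.29.

$627.29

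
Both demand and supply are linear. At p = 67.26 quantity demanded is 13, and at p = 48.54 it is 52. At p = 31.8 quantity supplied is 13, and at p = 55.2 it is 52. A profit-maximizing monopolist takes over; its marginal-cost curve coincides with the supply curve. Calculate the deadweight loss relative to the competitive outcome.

Demand slope = (48.54 − 67.26)/(52 − 13) = −0.48, so p = 73.5 − 0.48q.
Supply slope = (55.2 − 31.8)/(52 − 13) = 0.6, so p = 24 + 0.6q.
Competitive equilibrium: 73.5 − 0.48q = 24 + 0.6q → q* = 45.8333, p* = 51.5.
Marginal revenue: MR = 73.5 − 0.96q. Set MR = MC: 73.5 − 0.96q = 24 + 0.6q → q_m = 31.7308.
Price p_m = 73.5 − 0.48·31.7308 = 58.2692; MC(q_m) = 24 + 0.6·31.7308 = 43.0385.
Competitive q* = 45.8333, so Δq = 14.1025; wedge = 58.2692 − 43.0385 = 15.2307.
The triangle = ½ × 14.1025 × 15.2307 = 107.40.

107.40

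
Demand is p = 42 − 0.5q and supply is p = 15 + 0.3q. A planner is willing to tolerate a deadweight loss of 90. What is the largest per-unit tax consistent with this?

12

Competitive equilibrium: 42 − 0.5q = 15 + 0.3q → q* = 33.75, p* = 25.125.
A tax t gives Δq = t/0.8 and wedge t, so DWL = t²/1.6.
t²/1.6 = 90 → t² = 144 → t = 12.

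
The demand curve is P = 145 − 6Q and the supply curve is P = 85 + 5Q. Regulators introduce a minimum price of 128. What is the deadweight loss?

Competitive equilibrium: 145 − 6Q = 85 + 5Q → Q* = 5.4545, P* = 112.2727.
At the floor P = 128, quantity demanded = (145 − 128)/6 = 2.8333.
Sellers' marginal cost at Q' = 2.8333: 85 + 5·2.8333 = 99.1665.
ΔQ = 5.4545 − 2.8333 = 2.6212; wedge = 128 − 99.1665 = 28.8335.
Deadweight loss = ½ × 2.6212 × 28.8335 = 37.79.

37.79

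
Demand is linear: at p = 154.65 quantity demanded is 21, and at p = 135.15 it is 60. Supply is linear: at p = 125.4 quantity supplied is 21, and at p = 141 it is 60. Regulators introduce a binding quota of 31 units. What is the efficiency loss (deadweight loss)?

227.81

Demand slope = (135.15 − 154.65)/(60 − 21) = −0.5, so p = 165.15 − 0.5q.
Supply slope = (141 − 125.4)/(60 − 21) = 0.4, so p = 117 + 0.4q.
Competitive equilibrium: 165.15 − 0.5q = 117 + 0.4q → q* = 53.5, p* = 138.4.
At q = 31: demand price = 165.15 − 0.5·31 = 149.65; supply price = 117 + 0.4·31 = 129.4.
Δq = 53.5 − 31 = 22.5; wedge = 149.65 − 129.4 = 20.25.
DWL = ½ × 22.5 × 20.25 = 227.81.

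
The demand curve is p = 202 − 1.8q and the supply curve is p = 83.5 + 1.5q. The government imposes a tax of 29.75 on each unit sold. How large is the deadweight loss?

134.10

Competitive equilibrium: 202 − 1.8q = 83.5 + 1.5q → q* = 35.9091, p* = 137.3636.
With the tax, the buyer price exceeds the seller price by 29.75: (202 − 1.8q) − (83.5 + 1.5q) = 29.75 → q' = 26.8939.
Δq = 35.9091 − 26.8939 = 9.0152; the wedge equals the tax, 29.75.
DWL = ½ × 9.0152 × 29.75 = 134.10.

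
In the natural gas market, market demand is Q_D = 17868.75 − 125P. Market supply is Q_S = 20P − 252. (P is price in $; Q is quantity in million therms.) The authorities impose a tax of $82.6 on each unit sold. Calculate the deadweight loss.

$58816.90 million

In inverse form: demand P = 142.95 − 0.008Q, supply P = 12.6 + 0.05Q.
Competitive equilibrium: 142.95 − 0.008Q = 12.6 + 0.05Q → Q* = 2247.4138, P* = 124.9707.
With the tax, the buyer price exceeds the seller price by 82.6: (142.95 − 0.008Q) − (12.6 + 0.05Q) = 82.6 → Q' = 823.2759.
ΔQ = 2247.4138 − 823.2759 = 1424.1379; the wedge equals the tax, 82.6.
The triangle = ½ × 1424.1379 × 82.6 = $58816.90 million.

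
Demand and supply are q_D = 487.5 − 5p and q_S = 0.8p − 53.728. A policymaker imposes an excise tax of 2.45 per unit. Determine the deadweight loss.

In inverse form: demand p = 97.5 − 0.2q, supply p = 67.16 + 1.25q.
Competitive equilibrium: 97.5 − 0.2q = 67.16 + 1.25q → q* = 20.9241, p* = 93.3152.
With the tax, the buyer price exceeds the seller price by 2.45: (97.5 − 0.2q) − (67.16 + 1.25q) = 2.45 → q' = 19.2345.
Δq = 20.9241 − 19.2345 = 1.6896; the wedge equals the tax, 2.45.
The triangle = ½ × 1.6896 × 2.45 = 2.07.

2.07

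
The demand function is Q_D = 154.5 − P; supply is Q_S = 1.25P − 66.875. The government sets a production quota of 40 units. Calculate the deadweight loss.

In inverse form: demand P = 154.5 − Q, supply P = 53.5 + 0.8Q.
Competitive equilibrium: 154.5 − Q = 53.5 + 0.8Q → Q* = 56.1111, P* = 98.3889.
At Q = 40: demand price = 154.5 − 1·40 = 114.5; supply price = 53.5 + 0.8·40 = 85.5.
ΔQ = 56.1111 − 40 = 16.1111; wedge = 114.5 − 85.5 = 29.
Deadweight loss = ½ × 16.1111 × 29 = 233.61.

233.61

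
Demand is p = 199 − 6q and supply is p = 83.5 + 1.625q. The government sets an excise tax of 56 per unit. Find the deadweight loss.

Competitive equilibrium: 199 − 6q = 83.5 + 1.625q → q* = 15.1475, p* = 108.1148.
With the tax, the buyer price exceeds the seller price by 56: (199 − 6q) − (83.5 + 1.625q) = 56 → q' = 7.8033.
Δq = 15.1475 − 7.8033 = 7.3442; the wedge equals the tax, 56.
DWL = ½ × 7.3442 × 56 = 205.64.

205.64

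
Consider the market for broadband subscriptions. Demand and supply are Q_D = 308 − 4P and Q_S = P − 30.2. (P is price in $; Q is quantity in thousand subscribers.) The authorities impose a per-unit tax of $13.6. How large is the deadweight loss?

In inverse form: demand P = 77 − 0.25Q, supply P = 30.2 + Q.
Competitive equilibrium: 77 − 0.25Q = 30.2 + Q → Q* = 37.44, P* = 67.64.
With the tax, the buyer price exceeds the seller price by 13.6: (77 − 0.25Q) − (30.2 + Q) = 13.6 → Q' = 26.56.
ΔQ = 37.44 − 26.56 = 10.88; the wedge equals the tax, 13.6.
Deadweight loss = ½ × 10.88 × 13.6 = $73.984 thousand.

$73.984 thousand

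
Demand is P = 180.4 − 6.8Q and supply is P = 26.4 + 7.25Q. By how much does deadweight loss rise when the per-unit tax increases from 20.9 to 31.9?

20.67

Competitive equilibrium: 180.4 − 6.8Q = 26.4 + 7.25Q → Q* = 10.9609, P* = 105.8662.
For a per-unit tax t: ΔQ = t/14.05, so DWL = ½·t·(t/14.05) = t²/28.1.
At t = 20.9: DWL = 15.545. At t = 31.9: DWL = 36.214.
Increase = 36.214 − 15.545 = 20.67.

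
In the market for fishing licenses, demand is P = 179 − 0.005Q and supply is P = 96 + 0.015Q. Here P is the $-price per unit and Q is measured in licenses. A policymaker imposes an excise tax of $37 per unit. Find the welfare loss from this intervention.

Competitive equilibrium: 179 − 0.005Q = 96 + 0.015Q → Q* = 4150, P* = 158.25.
With the tax, the buyer price exceeds the seller price by 37: (179 − 0.005Q) − (96 + 0.015Q) = 37 → Q' = 2300.
ΔQ = 4150 − 2300 = 1850; the wedge equals the tax, 37.
The triangle = ½ × 1850 × 37 = $34225.

$34225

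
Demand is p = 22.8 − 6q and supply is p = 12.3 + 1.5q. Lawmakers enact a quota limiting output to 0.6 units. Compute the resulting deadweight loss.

Competitive equilibrium: 22.8 − 6q = 12.3 + 1.5q → q* = 1.4, p* = 14.4.
At q = 0.6: demand price = 22.8 − 6·0.6 = 19.2; supply price = 12.3 + 1.5·0.6 = 13.2.
Δq = 1.4 − 0.6 = 0.8; wedge = 19.2 − 13.2 = 6.
Welfare loss = ½ × 0.8 × 6 = 2.40.

2.40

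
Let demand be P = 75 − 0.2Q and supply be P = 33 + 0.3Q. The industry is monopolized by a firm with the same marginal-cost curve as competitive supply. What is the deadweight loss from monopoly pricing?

144

Competitive equilibrium: 75 − 0.2Q = 33 + 0.3Q → Q* = 84, P* = 58.2.
Marginal revenue: MR = 75 − 0.4Q. Set MR = MC: 75 − 0.4Q = 33 + 0.3Q → Q_m = 60.
Price P_m = 75 − 0.2·60 = 63; MC(Q_m) = 33 + 0.3·60 = 51.
Competitive Q* = 84, so ΔQ = 24; wedge = 63 − 51 = 12.
DWL = ½ × 24 × 12 = 144.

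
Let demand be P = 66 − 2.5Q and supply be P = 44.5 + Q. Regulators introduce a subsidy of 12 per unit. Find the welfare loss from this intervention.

Competitive equilibrium: 66 − 2.5Q = 44.5 + Q → Q* = 6.1429, P* = 50.6429.
The subsidy lowers effective supply by 12: P = 32.5 + Q.
New quantity: 66 − 2.5Q = 32.5 + Q → Q' = 9.5714.
Overproduction ΔQ = 9.5714 − 6.1429 = 3.4285; wedge = subsidy = 12.
Welfare loss = ½ × 3.4285 × 12 = 20.57.

20.57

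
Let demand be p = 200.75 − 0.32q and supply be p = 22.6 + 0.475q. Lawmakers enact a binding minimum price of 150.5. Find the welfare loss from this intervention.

1787.40

Competitive equilibrium: 200.75 − 0.32q = 22.6 + 0.475q → q* = 224.0881, p* = 129.0418.
At the floor p = 150.5, quantity demanded = (200.75 − 150.5)/0.32 = 157.0313.
Sellers' marginal cost at q' = 157.0313: 22.6 + 0.475·157.0313 = 97.1899.
Δq = 224.0881 − 157.0313 = 67.0568; wedge = 150.5 − 97.1899 = 53.3101.
The triangle = ½ × 67.0568 × 53.3101 = 1787.40.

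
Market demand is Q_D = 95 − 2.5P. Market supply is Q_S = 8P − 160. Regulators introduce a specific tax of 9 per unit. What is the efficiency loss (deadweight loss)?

77.14

In inverse form: demand P = 38 − 0.4Q, supply P = 20 + 0.125Q.
Competitive equilibrium: 38 − 0.4Q = 20 + 0.125Q → Q* = 34.2857, P* = 24.2857.
With the tax, the buyer price exceeds the seller price by 9: (38 − 0.4Q) − (20 + 0.125Q) = 9 → Q' = 17.1429.
ΔQ = 34.2857 − 17.1429 = 17.1428; the wedge equals the tax, 9.
The triangle = ½ × 17.1428 × 9 = 77.14.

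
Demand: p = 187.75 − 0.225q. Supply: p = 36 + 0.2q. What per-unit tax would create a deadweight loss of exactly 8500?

85

Competitive equilibrium: 187.75 − 0.225q = 36 + 0.2q → q* = 357.0588, p* = 107.4118.
A tax t gives Δq = t/0.425 and wedge t, so DWL = t²/0.85.
t²/0.85 = 8500 → t² = 7225 → t = 85.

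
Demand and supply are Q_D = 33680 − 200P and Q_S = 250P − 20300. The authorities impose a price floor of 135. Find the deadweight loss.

In inverse form: demand P = 168.4 − 0.005Q, supply P = 81.2 + 0.004Q.
Competitive equilibrium: 168.4 − 0.005Q = 81.2 + 0.004Q → Q* = 9688.8889, P* = 119.9556.
At the floor P = 135, quantity demanded = (168.4 − 135)/0.005 = 6680.
Sellers' marginal cost at Q' = 6680: 81.2 + 0.004·6680 = 107.92.
ΔQ = 9688.8889 − 6680 = 3008.8889; wedge = 135 − 107.92 = 27.08.
DWL = ½ × 3008.8889 × 27.08 = 40740.36.

40740.36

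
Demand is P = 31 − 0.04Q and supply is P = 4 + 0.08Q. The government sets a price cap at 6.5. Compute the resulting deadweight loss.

2252.34

Competitive equilibrium: 31 − 0.04Q = 4 + 0.08Q → Q* = 225, P* = 22.
At the ceiling P = 6.5, quantity supplied = (6.5 − 4)/0.08 = 31.25.
Willingness to pay at Q' = 31.25: 31 − 0.04·31.25 = 29.75.
ΔQ = 225 − 31.25 = 193.75; wedge = 29.75 − 6.5 = 23.25.
DWL = ½ × 193.75 × 23.25 = 2252.34.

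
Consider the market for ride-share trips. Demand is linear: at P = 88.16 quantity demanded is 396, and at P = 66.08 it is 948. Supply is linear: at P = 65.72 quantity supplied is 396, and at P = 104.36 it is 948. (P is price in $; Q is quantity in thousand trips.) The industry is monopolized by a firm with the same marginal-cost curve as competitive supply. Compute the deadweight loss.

$1408 thousand

Demand slope = (66.08 − 88.16)/(948 − 396) = −0.04, so P = 104 − 0.04Q.
Supply slope = (104.36 − 65.72)/(948 − 396) = 0.07, so P = 38 + 0.07Q.
Competitive equilibrium: 104 − 0.04Q = 38 + 0.07Q → Q* = 600, P* = 80.
Marginal revenue: MR = 104 − 0.08Q. Set MR = MC: 104 − 0.08Q = 38 + 0.07Q → Q_m = 440.
Price P_m = 104 − 0.04·440 = 86.4; MC(Q_m) = 38 + 0.07·440 = 68.8.
Competitive Q* = 600, so ΔQ = 160; wedge = 86.4 − 68.8 = 17.6.
DWL = ½ × 160 × 17.6 = $1408 thousand.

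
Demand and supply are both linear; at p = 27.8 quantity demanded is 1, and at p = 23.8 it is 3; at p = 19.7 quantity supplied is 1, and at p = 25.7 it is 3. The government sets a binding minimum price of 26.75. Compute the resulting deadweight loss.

3

Demand slope = (23.8 − 27.8)/(3 − 1) = −2, so p = 29.8 − 2q.
Supply slope = (25.7 − 19.7)/(3 − 1) = 3, so p = 16.7 + 3q.
Competitive equilibrium: 29.8 − 2q = 16.7 + 3q → q* = 2.62, p* = 24.56.
At the floor p = 26.75, quantity demanded = (29.8 − 26.75)/2 = 1.525.
Sellers' marginal cost at q' = 1.525: 16.7 + 3·1.525 = 21.275.
Δq = 2.62 − 1.525 = 1.095; wedge = 26.75 − 21.275 = 5.475.
DWL = ½ × 1.095 × 5.475 = 3.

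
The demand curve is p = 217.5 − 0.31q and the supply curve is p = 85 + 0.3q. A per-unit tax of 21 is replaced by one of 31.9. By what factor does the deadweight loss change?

Competitive equilibrium: 217.5 − 0.31q = 85 + 0.3q → q* = 217.2131, p* = 150.1639.
For a per-unit tax t: Δq = t/0.61, so DWL = ½·t·(t/0.61) = t²/1.22.
At t = 21: DWL = 361.475. At t = 31.9: DWL = 834.107.
Ratio = (31.9/21)² = 2.308.

2.308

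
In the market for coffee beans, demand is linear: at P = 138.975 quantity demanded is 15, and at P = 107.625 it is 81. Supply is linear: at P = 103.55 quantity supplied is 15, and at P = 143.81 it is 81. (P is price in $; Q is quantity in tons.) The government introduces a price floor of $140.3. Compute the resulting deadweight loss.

$681.35

Demand slope = (107.625 − 138.975)/(81 − 15) = −0.475, so P = 146.1 − 0.475Q.
Supply slope = (143.81 − 103.55)/(81 − 15) = 0.61, so P = 94.4 + 0.61Q.
Competitive equilibrium: 146.1 − 0.475Q = 94.4 + 0.61Q → Q* = 47.6498, P* = 123.4664.
At the floor P = 140.3, quantity demanded = (146.1 − 140.3)/0.475 = 12.2105.
Sellers' marginal cost at Q' = 12.2105: 94.4 + 0.61·12.2105 = 101.8484.
ΔQ = 47.6498 − 12.2105 = 35.4393; wedge = 140.3 − 101.8484 = 38.4516.
DWL = ½ × 35.4393 × 38.4516 = $681.35.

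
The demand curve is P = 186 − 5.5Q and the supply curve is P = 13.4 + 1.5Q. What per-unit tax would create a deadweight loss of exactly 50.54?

26.6

Competitive equilibrium: 186 − 5.5Q = 13.4 + 1.5Q → Q* = 24.6571, P* = 50.3857.
A tax t gives ΔQ = t/7 and wedge t, so DWL = t²/14.
t²/14 = 50.54 → t² = 707.56 → t = 26.6.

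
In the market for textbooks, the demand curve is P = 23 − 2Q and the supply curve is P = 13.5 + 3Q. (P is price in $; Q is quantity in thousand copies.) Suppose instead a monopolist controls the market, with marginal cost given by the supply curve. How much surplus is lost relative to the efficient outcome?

$0.74 thousand

Competitive equilibrium: 23 − 2Q = 13.5 + 3Q → Q* = 1.9, P* = 19.2.
Marginal revenue: MR = 23 − 4Q. Set MR = MC: 23 − 4Q = 13.5 + 3Q → Q_m = 1.3571.
Price P_m = 23 − 2·1.3571 = 20.2858; MC(Q_m) = 13.5 + 3·1.3571 = 17.5713.
Competitive Q* = 1.9, so ΔQ = 0.5429; wedge = 20.2858 − 17.5713 = 2.7145.
Deadweight loss = ½ × 0.5429 × 2.7145 = $0.74 thousand.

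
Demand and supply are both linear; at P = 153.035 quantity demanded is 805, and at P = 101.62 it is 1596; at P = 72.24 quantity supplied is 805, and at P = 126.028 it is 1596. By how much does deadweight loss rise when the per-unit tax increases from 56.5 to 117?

Demand slope = (101.62 − 153.035)/(1596 − 805) = −0.065, so P = 205.36 − 0.065Q.
Supply slope = (126.028 − 72.24)/(1596 − 805) = 0.068, so P = 17.5 + 0.068Q.
Competitive equilibrium: 205.36 − 0.065Q = 17.5 + 0.068Q → Q* = 1412.4812, P* = 113.5487.
For a per-unit tax t: ΔQ = t/0.133, so DWL = ½·t·(t/0.133) = t²/0.266.
At t = 56.5: DWL = 12000.94. At t = 117: DWL = 51462.406.
Increase = 51462.406 − 12000.94 = 39461.47.

39461.47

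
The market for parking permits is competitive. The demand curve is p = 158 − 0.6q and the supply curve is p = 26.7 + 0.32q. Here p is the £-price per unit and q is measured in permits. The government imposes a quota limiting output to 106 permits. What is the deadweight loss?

Competitive equilibrium: 158 − 0.6q = 26.7 + 0.32q → q* = 142.7174, p* = 72.3696.
At q = 106: demand price = 158 − 0.6·106 = 94.4; supply price = 26.7 + 0.32·106 = 60.62.
Δq = 142.7174 − 106 = 36.7174; wedge = 94.4 − 60.62 = 33.78.
Welfare loss = ½ × 36.7174 × 33.78 = £620.16.

£620.16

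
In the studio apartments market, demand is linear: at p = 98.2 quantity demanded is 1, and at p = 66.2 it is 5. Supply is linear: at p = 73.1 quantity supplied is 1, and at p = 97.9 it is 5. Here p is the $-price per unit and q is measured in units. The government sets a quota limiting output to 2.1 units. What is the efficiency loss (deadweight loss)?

Demand slope = (66.2 − 98.2)/(5 − 1) = −8, so p = 106.2 − 8q.
Supply slope = (97.9 − 73.1)/(5 − 1) = 6.2, so p = 66.9 + 6.2q.
Competitive equilibrium: 106.2 − 8q = 66.9 + 6.2q → q* = 2.7676, p* = 84.0592.
At q = 2.1: demand price = 106.2 − 8·2.1 = 89.4; supply price = 66.9 + 6.2·2.1 = 79.92.
Δq = 2.7676 − 2.1 = 0.6676; wedge = 89.4 − 79.92 = 9.48.
DWL = ½ × 0.6676 × 9.48 = $3.16.

$3.16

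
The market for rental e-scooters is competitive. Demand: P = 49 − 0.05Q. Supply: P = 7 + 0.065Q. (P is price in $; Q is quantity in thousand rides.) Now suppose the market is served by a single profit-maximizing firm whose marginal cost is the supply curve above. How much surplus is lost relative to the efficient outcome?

$704.28 thousand

Competitive equilibrium: 49 − 0.05Q = 7 + 0.065Q → Q* = 365.21739, P* = 30.73913.
Marginal revenue: MR = 49 − 0.1Q. Set MR = MC: 49 − 0.1Q = 7 + 0.065Q → Q_m = 254.54545.
Price P_m = 49 − 0.05·254.54545 = 36.27273; MC(Q_m) = 7 + 0.065·254.54545 = 23.54545.
Competitive Q* = 365.21739, so ΔQ = 110.67194; wedge = 36.27273 − 23.54545 = 12.72728.
The triangle = ½ × 110.67194 × 12.72728 = $704.28 thousand.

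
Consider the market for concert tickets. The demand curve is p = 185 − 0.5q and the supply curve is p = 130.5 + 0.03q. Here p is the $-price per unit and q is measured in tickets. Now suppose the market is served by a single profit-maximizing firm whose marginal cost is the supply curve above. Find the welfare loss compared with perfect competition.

Competitive equilibrium: 185 − 0.5q = 130.5 + 0.03q → q* = 102.8302, p* = 133.5849.
Marginal revenue: MR = 185 − q. Set MR = MC: 185 − q = 130.5 + 0.03q → q_m = 52.9126.
Price p_m = 185 − 0.5·52.9126 = 158.5437; MC(q_m) = 130.5 + 0.03·52.9126 = 132.0874.
Competitive q* = 102.8302, so Δq = 49.9176; wedge = 158.5437 − 132.0874 = 26.4563.
Welfare loss = ½ × 49.9176 × 26.4563 = $660.32.

$660.32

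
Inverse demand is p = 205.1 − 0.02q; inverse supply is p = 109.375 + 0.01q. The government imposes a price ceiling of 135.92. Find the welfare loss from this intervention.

4314.80

Competitive equilibrium: 205.1 − 0.02q = 109.375 + 0.01q → q* = 3190.8333, p* = 141.2833.
At the ceiling p = 135.92, quantity supplied = (135.92 − 109.375)/0.01 = 2654.5.
Willingness to pay at q' = 2654.5: 205.1 − 0.02·2654.5 = 152.01.
Δq = 3190.8333 − 2654.5 = 536.3333; wedge = 152.01 − 135.92 = 16.09.
Deadweight loss = ½ × 536.3333 × 16.09 = 4314.80.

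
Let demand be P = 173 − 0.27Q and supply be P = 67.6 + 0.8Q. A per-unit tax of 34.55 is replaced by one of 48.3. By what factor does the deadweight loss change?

1.954

Competitive equilibrium: 173 − 0.27Q = 67.6 + 0.8Q → Q* = 98.5047, P* = 146.4037.
For a per-unit tax t: ΔQ = t/1.07, so DWL = ½·t·(t/1.07) = t²/2.14.
At t = 34.55: DWL = 557.805. At t = 48.3: DWL = 1090.136.
Ratio = (48.3/34.55)² = 1.954.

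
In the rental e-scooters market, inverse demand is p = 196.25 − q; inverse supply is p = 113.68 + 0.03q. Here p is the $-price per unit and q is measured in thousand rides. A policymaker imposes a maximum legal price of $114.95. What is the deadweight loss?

$737.09 thousand

Competitive equilibrium: 196.25 − q = 113.68 + 0.03q → q* = 80.165, p* = 116.085.
At the ceiling p = 114.95, quantity supplied = (114.95 − 113.68)/0.03 = 42.3333.
Willingness to pay at q' = 42.3333: 196.25 − 1·42.3333 = 153.9167.
Δq = 80.165 − 42.3333 = 37.8317; wedge = 153.9167 − 114.95 = 38.9667.
Deadweight loss = ½ × 37.8317 × 38.9667 = $737.09 thousand.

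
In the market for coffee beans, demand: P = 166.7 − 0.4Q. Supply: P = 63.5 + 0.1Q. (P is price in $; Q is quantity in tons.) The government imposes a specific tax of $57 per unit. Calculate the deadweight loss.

Competitive equilibrium: 166.7 − 0.4Q = 63.5 + 0.1Q → Q* = 206.4, P* = 84.14.
With the tax, the buyer price exceeds the seller price by 57: (166.7 − 0.4Q) − (63.5 + 0.1Q) = 57 → Q' = 92.4.
ΔQ = 206.4 − 92.4 = 114; the wedge equals the tax, 57.
The triangle = ½ × 114 × 57 = $3249.

$3249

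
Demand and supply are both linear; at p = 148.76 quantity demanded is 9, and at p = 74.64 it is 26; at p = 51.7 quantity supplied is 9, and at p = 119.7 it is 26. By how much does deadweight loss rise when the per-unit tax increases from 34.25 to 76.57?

280.50

Demand slope = (74.64 − 148.76)/(26 − 9) = −4.36, so p = 188 − 4.36q.
Supply slope = (119.7 − 51.7)/(26 − 9) = 4, so p = 15.7 + 4q.
Competitive equilibrium: 188 − 4.36q = 15.7 + 4q → q* = 20.61, p* = 98.1402.
For a per-unit tax t: Δq = t/8.36, so DWL = ½·t·(t/8.36) = t²/16.72.
At t = 34.25: DWL = 70.159. At t = 76.57: DWL = 350.656.
Increase = 350.656 − 70.159 = 280.50.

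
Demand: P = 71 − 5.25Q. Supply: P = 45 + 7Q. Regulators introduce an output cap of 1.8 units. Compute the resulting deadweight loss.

0.64

Competitive equilibrium: 71 − 5.25Q = 45 + 7Q → Q* = 2.1224, P* = 59.8571.
At Q = 1.8: demand price = 71 − 5.25·1.8 = 61.55; supply price = 45 + 7·1.8 = 57.6.
ΔQ = 2.1224 − 1.8 = 0.3224; wedge = 61.55 − 57.6 = 3.95.
Welfare loss = ½ × 0.3224 × 3.95 = 0.64.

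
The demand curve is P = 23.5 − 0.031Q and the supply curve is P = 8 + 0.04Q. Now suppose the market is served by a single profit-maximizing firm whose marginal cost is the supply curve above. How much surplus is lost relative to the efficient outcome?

156.28

Competitive equilibrium: 23.5 − 0.031Q = 8 + 0.04Q → Q* = 218.3099, P* = 16.7324.
Marginal revenue: MR = 23.5 − 0.062Q. Set MR = MC: 23.5 − 0.062Q = 8 + 0.04Q → Q_m = 151.9608.
Price P_m = 23.5 − 0.031·151.9608 = 18.7892; MC(Q_m) = 8 + 0.04·151.9608 = 14.0784.
Competitive Q* = 218.3099, so ΔQ = 66.3491; wedge = 18.7892 − 14.0784 = 4.7108.
The triangle = ½ × 66.3491 × 4.7108 = 156.28.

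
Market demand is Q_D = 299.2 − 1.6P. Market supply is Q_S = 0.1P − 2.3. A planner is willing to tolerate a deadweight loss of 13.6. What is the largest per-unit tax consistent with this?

In inverse form: demand P = 187 − 0.625Q, supply P = 23 + 10Q.
Competitive equilibrium: 187 − 0.625Q = 23 + 10Q → Q* = 15.4353, P* = 177.3529.
A tax t gives ΔQ = t/10.625 and wedge t, so DWL = t²/21.25.
t²/21.25 = 13.6 → t² = 289 → t = 17.

17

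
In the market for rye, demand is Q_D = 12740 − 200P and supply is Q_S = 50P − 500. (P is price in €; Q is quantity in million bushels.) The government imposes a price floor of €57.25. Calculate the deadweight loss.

€9202.05 million

In inverse form: demand P = 63.7 − 0.005Q, supply P = 10 + 0.02Q.
Competitive equilibrium: 63.7 − 0.005Q = 10 + 0.02Q → Q* = 2148, P* = 52.96.
At the floor P = 57.25, quantity demanded = (63.7 − 57.25)/0.005 = 1290.
Sellers' marginal cost at Q' = 1290: 10 + 0.02·1290 = 35.8.
ΔQ = 2148 − 1290 = 858; wedge = 57.25 − 35.8 = 21.45.
Welfare loss = ½ × 858 × 21.45 = €9202.05 million.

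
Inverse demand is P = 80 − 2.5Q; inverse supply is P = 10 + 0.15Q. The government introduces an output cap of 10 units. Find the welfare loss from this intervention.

357.03

Competitive equilibrium: 80 − 2.5Q = 10 + 0.15Q → Q* = 26.4151, P* = 13.9623.
At Q = 10: demand price = 80 − 2.5·10 = 55; supply price = 10 + 0.15·10 = 11.5.
ΔQ = 26.4151 − 10 = 16.4151; wedge = 55 − 11.5 = 43.5.
Deadweight loss = ½ × 16.4151 × 43.5 = 357.03.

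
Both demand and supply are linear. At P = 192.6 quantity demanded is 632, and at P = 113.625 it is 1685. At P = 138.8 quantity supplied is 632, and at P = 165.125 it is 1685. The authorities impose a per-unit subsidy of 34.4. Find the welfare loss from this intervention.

5916.80

Demand slope = (113.625 − 192.6)/(1685 − 632) = −0.075, so P = 240 − 0.075Q.
Supply slope = (165.125 − 138.8)/(1685 − 632) = 0.025, so P = 123 + 0.025Q.
Competitive equilibrium: 240 − 0.075Q = 123 + 0.025Q → Q* = 1170, P* = 152.25.
The subsidy lowers effective supply by 34.4: P = 88.6 + 0.025Q.
New quantity: 240 − 0.075Q = 88.6 + 0.025Q → Q' = 1514.
Overproduction ΔQ = 1514 − 1170 = 344; wedge = subsidy = 34.4.
Deadweight loss = ½ × 344 × 34.4 = 5916.80.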